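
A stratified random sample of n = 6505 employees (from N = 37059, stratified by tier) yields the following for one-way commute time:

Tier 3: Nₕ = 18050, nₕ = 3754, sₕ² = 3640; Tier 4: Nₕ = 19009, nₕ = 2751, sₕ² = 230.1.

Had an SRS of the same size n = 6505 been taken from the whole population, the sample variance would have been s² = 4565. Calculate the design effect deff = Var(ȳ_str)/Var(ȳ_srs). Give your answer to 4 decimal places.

0.3474

Var(ȳ_str) = Σ Wₕ²(1−fₕ)sₕ²/nₕ with Wₕ = Nₕ/37059:
  Tier 3: (18050/37059)²·(1−3754/18050)·3640/3754 = 0.18218452
  Tier 4: (19009/37059)²·(1−2751/19009)·230.1/2751 = 0.018821968
  → Var(ȳ_str) = 0.20100649.
Var(ȳ_srs) = (1 − 6505/37059)·4565/6505 = 0.57858592.
deff = 0.20100649 / 0.57858592 = 0.3474.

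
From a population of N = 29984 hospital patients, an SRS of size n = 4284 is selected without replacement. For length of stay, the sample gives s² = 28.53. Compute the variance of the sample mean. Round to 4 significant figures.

Under SRS without replacement, Var(ȳ) = (1 − f)·s²/n with f = n/N = 4284/29984 = 0.14287620.
Var(ȳ) = (1 − 0.14287620)·28.53/4284 = 0.85712380·0.0066596639 = 0.0057081564.

0.005708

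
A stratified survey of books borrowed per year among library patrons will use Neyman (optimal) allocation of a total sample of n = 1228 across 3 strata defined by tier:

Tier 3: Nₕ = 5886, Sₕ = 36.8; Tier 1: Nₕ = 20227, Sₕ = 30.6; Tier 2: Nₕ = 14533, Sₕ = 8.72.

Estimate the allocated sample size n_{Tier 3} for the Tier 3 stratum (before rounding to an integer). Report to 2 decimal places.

Neyman allocation: nₕ = n·NₕSₕ / Σⱼ NⱼSⱼ.
Σ NⱼSⱼ = 5886·36.8 + 20227·30.6 + 14533·8.72 = 962278.76.
n_{Tier 3} = 1228·5886·36.8 / 962278.76 = 276.42.

276.42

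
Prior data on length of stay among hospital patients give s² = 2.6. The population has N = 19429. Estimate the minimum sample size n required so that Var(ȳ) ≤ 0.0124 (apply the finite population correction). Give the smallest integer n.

208

Without fpc, n₀ = s²/D = 2.6/0.0124 = 209.6774.
With fpc, (1 − n/N)·s²/n ≤ D requires n ≥ n₀/(1 + n₀/N) = 209.6774/(1 + 209.6774/19429) = 207.4387.
Rounding up, n = 208.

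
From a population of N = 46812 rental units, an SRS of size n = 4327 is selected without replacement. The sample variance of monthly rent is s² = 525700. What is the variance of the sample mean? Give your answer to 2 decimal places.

110.26

Under SRS without replacement, Var(ȳ) = (1 − f)·s²/n with f = n/N = 4327/46812 = 0.09243356.
Var(ȳ) = (1 − 0.09243356)·525700/4327 = 0.90756644·121.49295 = 110.26292.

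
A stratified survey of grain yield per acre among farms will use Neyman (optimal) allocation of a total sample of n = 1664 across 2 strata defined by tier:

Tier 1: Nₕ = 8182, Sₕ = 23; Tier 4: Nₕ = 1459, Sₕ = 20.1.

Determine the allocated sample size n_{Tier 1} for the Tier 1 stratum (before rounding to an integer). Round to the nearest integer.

1440

Neyman allocation: nₕ = n·NₕSₕ / Σⱼ NⱼSⱼ.
Σ NⱼSⱼ = 8182·23 + 1459·20.1 = 217511.9.
n_{Tier 1} = 1664·8182·23 / 217511.9 = 1440.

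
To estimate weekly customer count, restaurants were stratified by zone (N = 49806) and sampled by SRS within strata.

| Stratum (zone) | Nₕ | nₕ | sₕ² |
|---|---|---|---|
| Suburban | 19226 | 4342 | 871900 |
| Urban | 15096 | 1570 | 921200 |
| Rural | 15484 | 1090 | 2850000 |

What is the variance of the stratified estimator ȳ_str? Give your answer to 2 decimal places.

306.38

Var(ȳ_str) = Σₕ Wₕ²(1 − fₕ)sₕ²/nₕ with Wₕ = Nₕ/N, N = 49806.
Suburban: Wₕ = 0.38601775; term = 0.38601775²·(1 − 0.22584001)·871900/4342 = 23.164457.
Urban: Wₕ = 0.30309601; term = 0.30309601²·(1 − 0.10400106)·921200/1570 = 48.297229.
Rural: Wₕ = 0.31088624; term = 0.31088624²·(1 − 0.07039525)·2850000/1090 = 234.91984.
Sum = 306.38153.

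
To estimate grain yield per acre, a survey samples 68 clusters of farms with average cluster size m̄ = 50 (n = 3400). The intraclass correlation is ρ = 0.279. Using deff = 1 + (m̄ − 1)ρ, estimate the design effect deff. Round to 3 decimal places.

14.671

deff = 1 + (50 − 1)·0.279 = 1 + 13.671 = 14.671.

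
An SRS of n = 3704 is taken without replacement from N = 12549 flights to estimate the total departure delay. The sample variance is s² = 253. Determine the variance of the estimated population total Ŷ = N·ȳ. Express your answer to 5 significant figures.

7.5815 × 10^6

Var(Ŷ) = N²·Var(ȳ) = N²·(1 − n/N)·s²/n.
f = 3704/12549 = 0.29516296; Var(ȳ) = 0.70483704·253/3704 = 0.048143567.
Var(Ŷ) = 12549² · 0.048143567 = 7.5815238 × 10^6.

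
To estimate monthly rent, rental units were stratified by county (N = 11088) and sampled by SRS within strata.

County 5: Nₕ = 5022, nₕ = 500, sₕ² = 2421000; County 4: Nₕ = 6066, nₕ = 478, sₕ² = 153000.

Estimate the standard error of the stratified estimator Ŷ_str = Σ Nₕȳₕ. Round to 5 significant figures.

347580

Var(Ŷ_str) = Σₕ Nₕ²(1 − fₕ)sₕ²/nₕ.
County 5: 5022²·(1 − 500/5022)·2421000/500 = 1.0995932 × 10^11.
County 4: 6066²·(1 − 478/6066)·153000/478 = 1.0849815 × 10^10.
Sum = 1.2080914 × 10^11.
SE = √(1.2080914 × 10^11) = 347580.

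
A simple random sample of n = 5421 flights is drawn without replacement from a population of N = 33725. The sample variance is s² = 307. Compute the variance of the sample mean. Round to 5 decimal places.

Under SRS without replacement, Var(ȳ) = (1 − f)·s²/n with f = n/N = 5421/33725 = 0.16074129.
Var(ȳ) = (1 − 0.16074129)·307/5421 = 0.83925871·0.056631618 = 0.047528578.

0.04753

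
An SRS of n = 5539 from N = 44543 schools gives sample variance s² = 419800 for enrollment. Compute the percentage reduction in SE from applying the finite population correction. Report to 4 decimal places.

f = n/N = 5539/44543 = 0.12435175.
SE_no-fpc = √(s²/n) = 8.7057368; SE_fpc = √((1−f)s²/n) = 8.1464871.
Ratio = √(1−f) = 0.93576079. Reduction = 100·(1 − 0.93576079) = 6.4239%.

6.4239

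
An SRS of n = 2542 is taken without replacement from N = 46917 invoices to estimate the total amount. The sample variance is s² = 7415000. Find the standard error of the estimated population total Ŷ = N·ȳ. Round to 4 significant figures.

Var(Ŷ) = N²·Var(ȳ) = N²·(1 − n/N)·s²/n.
f = 2542/46917 = 0.05418079; Var(ȳ) = 0.94581921·7415000/2542 = 2758.9494.
Var(Ŷ) = 46917² · 2758.9494 = 6.0730129 × 10^12.
SE(Ŷ) = √(6.0730129 × 10^12) = 2.464 × 10^6.

2.464 × 10^6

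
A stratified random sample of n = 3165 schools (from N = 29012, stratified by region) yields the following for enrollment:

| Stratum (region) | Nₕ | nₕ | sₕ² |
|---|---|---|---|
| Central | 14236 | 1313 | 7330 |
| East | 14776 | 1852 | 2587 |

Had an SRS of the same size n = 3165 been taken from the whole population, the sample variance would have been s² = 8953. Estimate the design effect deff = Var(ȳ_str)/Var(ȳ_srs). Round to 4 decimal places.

Var(ȳ_str) = Σ Wₕ²(1−fₕ)sₕ²/nₕ with Wₕ = Nₕ/29012:
  Central: (14236/29012)²·(1−1313/14236)·7330/1313 = 1.2202118
  East: (14776/29012)²·(1−1852/14776)·2587/1852 = 0.31692313
  → Var(ȳ_str) = 1.5371349.
Var(ȳ_srs) = (1 − 3165/29012)·8953/3165 = 2.5201555.
deff = 1.5371349 / 2.5201555 = 0.6099.

0.6099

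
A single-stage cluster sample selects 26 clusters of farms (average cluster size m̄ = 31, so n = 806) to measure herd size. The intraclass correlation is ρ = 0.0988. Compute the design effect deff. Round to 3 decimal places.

3.964

deff = 1 + (31 − 1)·0.0988 = 1 + 2.964 = 3.964.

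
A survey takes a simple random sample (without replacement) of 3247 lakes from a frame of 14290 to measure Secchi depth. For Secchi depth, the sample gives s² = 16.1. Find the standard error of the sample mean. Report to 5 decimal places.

Under SRS without replacement, Var(ȳ) = (1 − f)·s²/n with f = n/N = 3247/14290 = 0.22722183.
Var(ȳ) = (1 − 0.22722183)·16.1/3247 = 0.77277817·0.0049584232 = 0.0038317612.
SE(ȳ) = √(0.0038317612) = 0.06190.

0.06190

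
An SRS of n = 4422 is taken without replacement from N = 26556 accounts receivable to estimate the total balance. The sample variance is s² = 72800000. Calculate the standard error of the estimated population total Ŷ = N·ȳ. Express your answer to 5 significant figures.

3.1108 × 10^6

Var(Ŷ) = N²·Var(ȳ) = N²·(1 − n/N)·s²/n.
f = 4422/26556 = 0.16651604; Var(ȳ) = 0.83348396·72800000/4422 = 13721.762.
Var(Ŷ) = 26556² · 13721.762 = 9.6768766 × 10^12.
SE(Ŷ) = √(9.6768766 × 10^12) = 3.1108 × 10^6.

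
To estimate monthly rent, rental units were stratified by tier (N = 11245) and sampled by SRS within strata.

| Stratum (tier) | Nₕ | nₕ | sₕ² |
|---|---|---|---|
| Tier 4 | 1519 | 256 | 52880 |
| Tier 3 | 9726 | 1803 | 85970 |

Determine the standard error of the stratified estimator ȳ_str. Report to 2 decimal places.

5.67

Var(ȳ_str) = Σₕ Wₕ²(1 − fₕ)sₕ²/nₕ with Wₕ = Nₕ/N, N = 11245.
Tier 4: Wₕ = 0.13508226; term = 0.13508226²·(1 − 0.16853193)·52880/256 = 3.1339617.
Tier 3: Wₕ = 0.86491774; term = 0.86491774²·(1 − 0.18537940)·85970/1803 = 29.057363.
Sum = 32.191325.
SE = √(32.191325) = 5.67.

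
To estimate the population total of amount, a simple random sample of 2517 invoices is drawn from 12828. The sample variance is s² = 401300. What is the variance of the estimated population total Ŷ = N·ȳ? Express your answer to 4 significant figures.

2.109 × 10^10

Var(Ŷ) = N²·Var(ȳ) = N²·(1 − n/N)·s²/n.
f = 2517/12828 = 0.19621141; Var(ȳ) = 0.80378859·401300/2517 = 128.15271.
Var(Ŷ) = 12828² · 128.15271 = 2.10885 × 10^10.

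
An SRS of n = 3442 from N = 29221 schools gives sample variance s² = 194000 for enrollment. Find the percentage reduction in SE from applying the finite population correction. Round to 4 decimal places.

6.0741

f = n/N = 3442/29221 = 0.11779200.
SE_no-fpc = √(s²/n) = 7.5075016; SE_fpc = √((1−f)s²/n) = 7.0514905.
Ratio = √(1−f) = 0.93925928. Reduction = 100·(1 − 0.93925928) = 6.0741%.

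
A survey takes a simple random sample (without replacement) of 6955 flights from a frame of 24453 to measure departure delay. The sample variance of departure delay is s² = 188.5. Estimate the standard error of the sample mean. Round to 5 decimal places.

0.13926

Under SRS without replacement, Var(ȳ) = (1 − f)·s²/n with f = n/N = 6955/24453 = 0.28442318.
Var(ȳ) = (1 − 0.28442318)·188.5/6955 = 0.71557682·0.027102804 = 0.019394138.
SE(ȳ) = √(0.019394138) = 0.13926.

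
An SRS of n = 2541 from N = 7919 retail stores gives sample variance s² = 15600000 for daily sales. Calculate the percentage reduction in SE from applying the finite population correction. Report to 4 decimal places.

f = n/N = 2541/7919 = 0.32087385.
SE_no-fpc = √(s²/n) = 78.353782; SE_fpc = √((1−f)s²/n) = 64.570655.
Ratio = √(1−f) = 0.82409111. Reduction = 100·(1 − 0.82409111) = 17.5909%.

17.5909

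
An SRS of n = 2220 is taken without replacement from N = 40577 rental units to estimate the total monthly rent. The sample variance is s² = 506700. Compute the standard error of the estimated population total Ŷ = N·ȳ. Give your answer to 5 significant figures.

596020

Var(Ŷ) = N²·Var(ȳ) = N²·(1 − n/N)·s²/n.
f = 2220/40577 = 0.05471080; Var(ȳ) = 0.94528920·506700/2220 = 215.75587.
Var(Ŷ) = 40577² · 215.75587 = 3.5524051 × 10^11.
SE(Ŷ) = √(3.5524051 × 10^11) = 596020.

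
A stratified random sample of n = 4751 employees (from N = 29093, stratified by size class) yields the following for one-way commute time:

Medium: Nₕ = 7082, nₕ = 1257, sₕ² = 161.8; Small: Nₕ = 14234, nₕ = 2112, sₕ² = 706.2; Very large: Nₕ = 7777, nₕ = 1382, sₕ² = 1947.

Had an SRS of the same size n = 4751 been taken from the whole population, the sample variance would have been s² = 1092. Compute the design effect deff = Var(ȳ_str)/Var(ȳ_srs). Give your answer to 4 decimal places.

Var(ȳ_str) = Σ Wₕ²(1−fₕ)sₕ²/nₕ with Wₕ = Nₕ/29093:
  Medium: (7082/29093)²·(1−1257/7082)·161.8/1257 = 0.0062736181
  Small: (14234/29093)²·(1−2112/14234)·706.2/2112 = 0.068164464
  Very large: (7777/29093)²·(1−1382/7777)·1947/1382 = 0.082781548
  → Var(ȳ_str) = 0.15721963.
Var(ȳ_srs) = (1 − 4751/29093)·1092/4751 = 0.19231155.
deff = 0.15721963 / 0.19231155 = 0.8175.

0.8175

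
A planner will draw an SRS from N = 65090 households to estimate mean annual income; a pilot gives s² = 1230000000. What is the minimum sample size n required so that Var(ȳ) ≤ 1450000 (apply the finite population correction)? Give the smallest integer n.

838

Without fpc, n₀ = s²/D = 1230000000/1450000 = 848.2759.
With fpc, (1 − n/N)·s²/n ≤ D requires n ≥ n₀/(1 + n₀/N) = 848.2759/(1 + 848.2759/65090) = 837.3631.
Rounding up, n = 838.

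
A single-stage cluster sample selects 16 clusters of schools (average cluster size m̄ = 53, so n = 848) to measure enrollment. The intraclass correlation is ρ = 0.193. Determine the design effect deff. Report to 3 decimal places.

deff = 1 + (53 − 1)·0.193 = 1 + 10.036 = 11.036.

11.036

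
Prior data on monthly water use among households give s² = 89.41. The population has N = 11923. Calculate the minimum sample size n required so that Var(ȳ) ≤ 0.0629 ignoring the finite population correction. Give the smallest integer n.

Without fpc, n₀ = s²/D = 89.41/0.0629 = 1421.4626.
Rounding up, n = 1422.

1422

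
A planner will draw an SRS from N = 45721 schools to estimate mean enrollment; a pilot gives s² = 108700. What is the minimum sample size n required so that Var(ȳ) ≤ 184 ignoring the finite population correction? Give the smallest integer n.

591

Without fpc, n₀ = s²/D = 108700/184 = 590.7609.
Rounding up, n = 591.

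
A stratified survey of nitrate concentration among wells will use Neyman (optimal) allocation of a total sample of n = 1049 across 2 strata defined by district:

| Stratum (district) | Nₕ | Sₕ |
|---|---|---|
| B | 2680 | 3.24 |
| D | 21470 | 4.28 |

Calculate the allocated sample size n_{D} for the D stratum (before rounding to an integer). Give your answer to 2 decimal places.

Neyman allocation: nₕ = n·NₕSₕ / Σⱼ NⱼSⱼ.
Σ NⱼSⱼ = 2680·3.24 + 21470·4.28 = 100574.8.
n_{D} = 1049·21470·4.28 / 100574.8 = 958.43.

958.43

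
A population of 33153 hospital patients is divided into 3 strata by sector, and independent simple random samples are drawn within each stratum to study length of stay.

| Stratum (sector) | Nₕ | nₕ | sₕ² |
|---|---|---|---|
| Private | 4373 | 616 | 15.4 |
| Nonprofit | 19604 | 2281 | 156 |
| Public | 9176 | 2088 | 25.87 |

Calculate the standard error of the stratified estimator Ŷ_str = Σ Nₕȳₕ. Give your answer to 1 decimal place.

4943.9

Var(Ŷ_str) = Σₕ Nₕ²(1 − fₕ)sₕ²/nₕ.
Private: 4373²·(1 − 616/4373)·15.4/616 = 410734.03.
Nonprofit: 19604²·(1 − 2281/19604)·156/2281 = 2.3225609 × 10^7.
Public: 9176²·(1 − 2088/9176)·25.87/2088 = 805829.29.
Sum = 2.4442172 × 10^7.
SE = √(2.4442172 × 10^7) = 4943.9.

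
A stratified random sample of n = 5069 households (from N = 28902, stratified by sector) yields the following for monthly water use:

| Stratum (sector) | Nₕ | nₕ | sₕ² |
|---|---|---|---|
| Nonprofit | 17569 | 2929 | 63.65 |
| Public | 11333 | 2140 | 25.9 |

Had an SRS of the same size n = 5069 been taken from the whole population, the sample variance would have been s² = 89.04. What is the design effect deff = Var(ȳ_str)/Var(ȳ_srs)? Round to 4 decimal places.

0.5662

Var(ȳ_str) = Σ Wₕ²(1−fₕ)sₕ²/nₕ with Wₕ = Nₕ/28902:
  Nonprofit: (17569/28902)²·(1−2929/17569)·63.65/2929 = 0.0066913133
  Public: (11333/28902)²·(1−2140/11333)·25.9/2140 = 0.0015094973
  → Var(ȳ_str) = 0.0082008106.
Var(ȳ_srs) = (1 − 5069/28902)·89.04/5069 = 0.014484839.
deff = 0.0082008106 / 0.014484839 = 0.5662.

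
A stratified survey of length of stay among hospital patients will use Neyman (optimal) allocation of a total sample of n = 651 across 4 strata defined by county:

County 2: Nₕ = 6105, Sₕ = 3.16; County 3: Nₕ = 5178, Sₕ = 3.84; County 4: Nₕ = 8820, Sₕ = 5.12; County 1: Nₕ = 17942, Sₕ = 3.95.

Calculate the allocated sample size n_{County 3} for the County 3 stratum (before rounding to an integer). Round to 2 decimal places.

83.40

Neyman allocation: nₕ = n·NₕSₕ / Σⱼ NⱼSⱼ.
Σ NⱼSⱼ = 6105·3.16 + 5178·3.84 + 8820·5.12 + 17942·3.95 = 155204.62.
n_{County 3} = 651·5178·3.84 / 155204.62 = 83.40.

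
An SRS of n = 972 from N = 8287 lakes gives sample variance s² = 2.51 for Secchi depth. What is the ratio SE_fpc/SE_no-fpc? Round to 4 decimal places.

0.9395

f = n/N = 972/8287 = 0.11729214.
SE_no-fpc = √(s²/n) = 0.05081638; SE_fpc = √((1−f)s²/n) = 0.047743277.
Ratio = √(1−f) = 0.93952534.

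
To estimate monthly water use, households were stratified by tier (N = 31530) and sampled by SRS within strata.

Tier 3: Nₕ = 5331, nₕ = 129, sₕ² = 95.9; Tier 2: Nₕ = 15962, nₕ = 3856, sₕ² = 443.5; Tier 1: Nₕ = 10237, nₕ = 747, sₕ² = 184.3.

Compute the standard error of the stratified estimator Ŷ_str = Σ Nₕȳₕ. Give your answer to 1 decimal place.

8173.7

Var(Ŷ_str) = Σₕ Nₕ²(1 − fₕ)sₕ²/nₕ.
Tier 3: 5331²·(1 − 129/5331)·95.9/129 = 2.0616167 × 10^7.
Tier 2: 15962²·(1 − 3856/15962)·443.5/3856 = 2.2225144 × 10^7.
Tier 1: 10237²·(1 − 747/10237)·184.3/747 = 2.3968654 × 10^7.
Sum = 6.6809965 × 10^7.
SE = √(6.6809965 × 10^7) = 8173.7.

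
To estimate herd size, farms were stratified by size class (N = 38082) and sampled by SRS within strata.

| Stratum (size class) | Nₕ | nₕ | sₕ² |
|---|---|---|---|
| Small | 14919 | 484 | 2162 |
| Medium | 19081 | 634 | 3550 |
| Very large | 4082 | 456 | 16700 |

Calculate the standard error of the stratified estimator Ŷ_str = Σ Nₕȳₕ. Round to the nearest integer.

58949

Var(Ŷ_str) = Σₕ Nₕ²(1 − fₕ)sₕ²/nₕ.
Small: 14919²·(1 − 484/14919)·2162/484 = 9.6198174 × 10^8.
Medium: 19081²·(1 − 634/19081)·3550/634 = 1.9709063 × 10^9.
Very large: 4082²·(1 − 456/4082)·16700/456 = 5.4206633 × 10^8.
Sum = 3.4749544 × 10^9.
SE = √(3.4749544 × 10^9) = 58949.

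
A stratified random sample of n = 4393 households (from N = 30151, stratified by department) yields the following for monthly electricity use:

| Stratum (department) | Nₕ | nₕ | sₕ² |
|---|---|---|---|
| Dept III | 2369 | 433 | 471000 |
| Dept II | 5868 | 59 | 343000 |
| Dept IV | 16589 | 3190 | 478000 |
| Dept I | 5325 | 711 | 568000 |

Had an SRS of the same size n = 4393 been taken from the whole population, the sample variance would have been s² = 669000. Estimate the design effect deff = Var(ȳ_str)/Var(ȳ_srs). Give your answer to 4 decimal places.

2.1653

Var(ȳ_str) = Σ Wₕ²(1−fₕ)sₕ²/nₕ with Wₕ = Nₕ/30151:
  Dept III: (2369/30151)²·(1−433/2369)·471000/433 = 5.4878216
  Dept II: (5868/30151)²·(1−59/5868)·343000/59 = 217.98678
  Dept IV: (16589/30151)²·(1−3190/16589)·478000/3190 = 36.637545
  Dept I: (5325/30151)²·(1−711/5325)·568000/711 = 21.590987
  → Var(ȳ_str) = 281.70313.
Var(ȳ_srs) = (1 − 4393/30151)·669000/4393 = 130.09941.
deff = 281.70313 / 130.09941 = 2.1653.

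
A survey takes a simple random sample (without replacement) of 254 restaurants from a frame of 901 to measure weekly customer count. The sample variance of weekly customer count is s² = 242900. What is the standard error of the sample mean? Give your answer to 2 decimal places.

26.21

Under SRS without replacement, Var(ȳ) = (1 − f)·s²/n with f = n/N = 254/901 = 0.28190899.
Var(ȳ) = (1 − 0.28190899)·242900/254 = 0.71809101·956.29921 = 686.70987.
SE(ȳ) = √(686.70987) = 26.21.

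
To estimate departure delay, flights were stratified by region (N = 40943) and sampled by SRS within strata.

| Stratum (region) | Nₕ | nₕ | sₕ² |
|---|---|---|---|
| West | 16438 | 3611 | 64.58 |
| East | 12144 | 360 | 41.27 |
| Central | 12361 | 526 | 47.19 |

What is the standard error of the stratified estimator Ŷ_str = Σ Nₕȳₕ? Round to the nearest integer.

Var(Ŷ_str) = Σₕ Nₕ²(1 − fₕ)sₕ²/nₕ.
West: 16438²·(1 − 3611/16438)·64.58/3611 = 3.7708966 × 10^6.
East: 12144²·(1 − 360/12144)·41.27/360 = 1.6405386 × 10^7.
Central: 12361²·(1 − 526/12361)·47.19/526 = 1.3124601 × 10^7.
Sum = 3.3300884 × 10^7.
SE = √(3.3300884 × 10^7) = 5771.

5771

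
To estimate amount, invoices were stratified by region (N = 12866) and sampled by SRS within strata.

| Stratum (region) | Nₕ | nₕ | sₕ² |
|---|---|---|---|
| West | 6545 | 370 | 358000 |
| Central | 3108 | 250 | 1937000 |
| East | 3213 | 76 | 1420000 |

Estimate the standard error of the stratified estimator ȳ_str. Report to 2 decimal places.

42.30

Var(ȳ_str) = Σₕ Wₕ²(1 − fₕ)sₕ²/nₕ with Wₕ = Nₕ/N, N = 12866.
West: Wₕ = 0.50870511; term = 0.50870511²·(1 − 0.05653170)·358000/370 = 236.23314.
Central: Wₕ = 0.24156692; term = 0.24156692²·(1 − 0.08043758)·1937000/250 = 415.76292.
East: Wₕ = 0.24972797; term = 0.24972797²·(1 − 0.02365391)·1420000/76 = 1137.6611.
Sum = 1789.6572.
SE = √(1789.6572) = 42.30.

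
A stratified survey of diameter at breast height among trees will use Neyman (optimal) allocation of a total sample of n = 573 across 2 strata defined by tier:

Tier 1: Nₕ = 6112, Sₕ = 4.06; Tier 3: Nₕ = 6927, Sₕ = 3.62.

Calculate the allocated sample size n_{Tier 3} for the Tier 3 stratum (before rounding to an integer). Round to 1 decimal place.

Neyman allocation: nₕ = n·NₕSₕ / Σⱼ NⱼSⱼ.
Σ NⱼSⱼ = 6112·4.06 + 6927·3.62 = 49890.46.
n_{Tier 3} = 573·6927·3.62 / 49890.46 = 288.0.

288.0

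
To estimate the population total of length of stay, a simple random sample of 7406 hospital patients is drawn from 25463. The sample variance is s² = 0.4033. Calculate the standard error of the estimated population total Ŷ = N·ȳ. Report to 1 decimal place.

Var(Ŷ) = N²·Var(ȳ) = N²·(1 − n/N)·s²/n.
f = 7406/25463 = 0.29085340; Var(ȳ) = 0.70914660·0.4033/7406 = 3.8617179 × 10^-5.
Var(Ŷ) = 25463² · (3.8617179 × 10^-5) = 25038.003.
SE(Ŷ) = √(25038.003) = 158.2.

158.2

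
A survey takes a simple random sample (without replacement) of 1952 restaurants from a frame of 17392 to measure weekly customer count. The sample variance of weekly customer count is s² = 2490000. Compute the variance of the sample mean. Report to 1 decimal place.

1132.4

Under SRS without replacement, Var(ȳ) = (1 − f)·s²/n with f = n/N = 1952/17392 = 0.11223551.
Var(ȳ) = (1 − 0.11223551)·2490000/1952 = 0.88776449·1275.6148 = 1132.4455.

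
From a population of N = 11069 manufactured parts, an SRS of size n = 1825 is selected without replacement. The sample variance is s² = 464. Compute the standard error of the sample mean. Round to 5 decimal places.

0.46079

Under SRS without replacement, Var(ȳ) = (1 − f)·s²/n with f = n/N = 1825/11069 = 0.16487488.
Var(ȳ) = (1 − 0.16487488)·464/1825 = 0.83512512·0.25424658 = 0.2123277.
SE(ȳ) = √(0.2123277) = 0.46079.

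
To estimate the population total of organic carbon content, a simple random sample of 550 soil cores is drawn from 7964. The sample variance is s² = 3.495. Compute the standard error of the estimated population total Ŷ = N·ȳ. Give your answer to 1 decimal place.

612.5

Var(Ŷ) = N²·Var(ȳ) = N²·(1 − n/N)·s²/n.
f = 550/7964 = 0.06906077; Var(ȳ) = 0.93093923·3.495/550 = 0.0059156956.
Var(Ŷ) = 7964² · 0.0059156956 = 375204.74.
SE(Ŷ) = √(375204.74) = 612.5.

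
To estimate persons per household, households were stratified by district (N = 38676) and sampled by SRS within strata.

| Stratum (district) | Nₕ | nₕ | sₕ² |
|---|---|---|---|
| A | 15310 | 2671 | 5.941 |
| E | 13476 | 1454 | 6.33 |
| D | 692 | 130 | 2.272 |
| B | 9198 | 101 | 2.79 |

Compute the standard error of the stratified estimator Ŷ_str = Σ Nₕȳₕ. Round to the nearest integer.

1858

Var(Ŷ_str) = Σₕ Nₕ²(1 − fₕ)sₕ²/nₕ.
A: 15310²·(1 − 2671/15310)·5.941/2671 = 430401.29.
E: 13476²·(1 − 1454/13476)·6.33/1454 = 705305.11.
D: 692²·(1 − 130/692)·2.272/130 = 6796.8453.
B: 9198²·(1 − 101/9198)·2.79/101 = 2.3113964 × 10^6.
Sum = 3.4538996 × 10^6.
SE = √(3.4538996 × 10^6) = 1858.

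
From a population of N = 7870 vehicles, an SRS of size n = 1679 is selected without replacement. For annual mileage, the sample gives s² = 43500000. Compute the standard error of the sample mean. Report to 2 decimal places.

Under SRS without replacement, Var(ȳ) = (1 − f)·s²/n with f = n/N = 1679/7870 = 0.21334180.
Var(ȳ) = (1 − 0.21334180)·43500000/1679 = 0.78665820·25908.279 = 20380.96.
SE(ȳ) = √(20380.96) = 142.76.

142.76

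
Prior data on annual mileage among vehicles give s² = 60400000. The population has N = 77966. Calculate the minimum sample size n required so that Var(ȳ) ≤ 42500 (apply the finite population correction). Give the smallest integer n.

1396

Without fpc, n₀ = s²/D = 60400000/42500 = 1421.1765.
With fpc, (1 − n/N)·s²/n ≤ D requires n ≥ n₀/(1 + n₀/N) = 1421.1765/(1 + 1421.1765/77966) = 1395.7348.
Rounding up, n = 1396.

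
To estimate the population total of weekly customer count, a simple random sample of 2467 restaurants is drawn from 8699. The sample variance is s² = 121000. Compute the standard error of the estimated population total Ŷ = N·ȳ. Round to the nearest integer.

51565

Var(Ŷ) = N²·Var(ȳ) = N²·(1 − n/N)·s²/n.
f = 2467/8699 = 0.28359582; Var(ȳ) = 0.71640418·121000/2467 = 35.137781.
Var(Ŷ) = 8699² · 35.137781 = 2.6589673 × 10^9.
SE(Ŷ) = √(2.6589673 × 10^9) = 51565.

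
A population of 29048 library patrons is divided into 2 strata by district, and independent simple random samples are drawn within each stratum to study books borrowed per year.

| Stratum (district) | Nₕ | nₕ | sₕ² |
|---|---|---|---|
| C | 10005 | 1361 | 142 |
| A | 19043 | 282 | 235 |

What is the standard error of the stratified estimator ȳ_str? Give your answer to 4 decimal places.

Var(ȳ_str) = Σₕ Wₕ²(1 − fₕ)sₕ²/nₕ with Wₕ = Nₕ/N, N = 29048.
C: Wₕ = 0.34442991; term = 0.34442991²·(1 − 0.13603198)·142/1361 = 0.010693739.
A: Wₕ = 0.65557009; term = 0.65557009²·(1 − 0.01480859)·235/282 = 0.35283985.
Sum = 0.36353359.
SE = √(0.36353359) = 0.6029.

0.6029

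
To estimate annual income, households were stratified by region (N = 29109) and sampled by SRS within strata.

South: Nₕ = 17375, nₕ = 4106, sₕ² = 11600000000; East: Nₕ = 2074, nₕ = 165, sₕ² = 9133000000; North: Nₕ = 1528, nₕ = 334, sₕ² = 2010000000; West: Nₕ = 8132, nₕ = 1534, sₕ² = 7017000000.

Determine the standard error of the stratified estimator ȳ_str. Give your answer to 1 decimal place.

Var(ȳ_str) = Σₕ Wₕ²(1 − fₕ)sₕ²/nₕ with Wₕ = Nₕ/N, N = 29109.
South: Wₕ = 0.59689443; term = 0.59689443²·(1 − 0.23631655)·11600000000/4106 = 768683.36.
East: Wₕ = 0.07124944; term = 0.07124944²·(1 − 0.07955641)·9133000000/165 = 258636.39.
North: Wₕ = 0.05249236; term = 0.05249236²·(1 − 0.21858639)·2010000000/334 = 12957.544.
West: Wₕ = 0.27936377; term = 0.27936377²·(1 − 0.18863748)·7017000000/1534 = 289655.13.
Sum = 1.3299324 × 10^6.
SE = √(1.3299324 × 10^6) = 1153.2.

1153.2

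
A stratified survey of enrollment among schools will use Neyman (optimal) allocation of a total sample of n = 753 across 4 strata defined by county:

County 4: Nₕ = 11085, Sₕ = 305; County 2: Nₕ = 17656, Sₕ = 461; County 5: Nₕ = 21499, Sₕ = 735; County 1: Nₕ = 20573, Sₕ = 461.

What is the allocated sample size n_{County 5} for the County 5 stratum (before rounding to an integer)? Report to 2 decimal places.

323.28

Neyman allocation: nₕ = n·NₕSₕ / Σⱼ NⱼSⱼ.
Σ NⱼSⱼ = 11085·305 + 17656·461 + 21499·735 + 20573·461 = 3.6806259 × 10^7.
n_{County 5} = 753·21499·735 / (3.6806259 × 10^7) = 323.28.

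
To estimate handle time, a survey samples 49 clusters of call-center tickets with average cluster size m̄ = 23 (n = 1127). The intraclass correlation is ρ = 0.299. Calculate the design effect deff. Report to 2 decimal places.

7.58

deff = 1 + (23 − 1)·0.299 = 1 + 6.578 = 7.578.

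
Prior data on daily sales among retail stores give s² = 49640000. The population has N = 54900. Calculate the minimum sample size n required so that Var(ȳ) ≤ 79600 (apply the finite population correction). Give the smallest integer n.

617

Without fpc, n₀ = s²/D = 49640000/79600 = 623.6181.
With fpc, (1 − n/N)·s²/n ≤ D requires n ≥ n₀/(1 + n₀/N) = 623.6181/(1 + 623.6181/54900) = 616.6139.
Rounding up, n = 617.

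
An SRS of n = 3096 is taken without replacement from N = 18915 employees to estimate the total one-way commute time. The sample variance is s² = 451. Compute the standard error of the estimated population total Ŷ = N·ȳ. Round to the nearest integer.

Var(Ŷ) = N²·Var(ȳ) = N²·(1 − n/N)·s²/n.
f = 3096/18915 = 0.16367962; Var(ȳ) = 0.83632038·451/3096 = 0.12182832.
Var(Ŷ) = 18915² · 0.12182832 = 4.3587398 × 10^7.
SE(Ŷ) = √(4.3587398 × 10^7) = 6602.

6602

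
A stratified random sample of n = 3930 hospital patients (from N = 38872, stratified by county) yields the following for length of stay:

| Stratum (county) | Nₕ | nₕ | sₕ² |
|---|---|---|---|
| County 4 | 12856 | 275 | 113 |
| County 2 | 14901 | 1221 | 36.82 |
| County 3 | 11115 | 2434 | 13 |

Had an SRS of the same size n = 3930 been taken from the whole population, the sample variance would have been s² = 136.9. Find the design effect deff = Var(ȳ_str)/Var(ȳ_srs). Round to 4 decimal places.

Var(ȳ_str) = Σ Wₕ²(1−fₕ)sₕ²/nₕ with Wₕ = Nₕ/38872:
  County 4: (12856/38872)²·(1−275/12856)·113/275 = 0.043983826
  County 2: (14901/38872)²·(1−1221/14901)·36.82/1221 = 0.0040681397
  County 3: (11115/38872)²·(1−2434/11115)·13/2434 = 3.4105799 × 10^-4
  → Var(ȳ_str) = 0.048393024.
Var(ȳ_srs) = (1 − 3930/38872)·136.9/3930 = 0.03131279.
deff = 0.048393024 / 0.03131279 = 1.5455.

1.5455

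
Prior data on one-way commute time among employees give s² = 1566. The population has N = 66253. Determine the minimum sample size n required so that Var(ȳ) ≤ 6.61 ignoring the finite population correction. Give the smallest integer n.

237

Without fpc, n₀ = s²/D = 1566/6.61 = 236.9138.
Rounding up, n = 237.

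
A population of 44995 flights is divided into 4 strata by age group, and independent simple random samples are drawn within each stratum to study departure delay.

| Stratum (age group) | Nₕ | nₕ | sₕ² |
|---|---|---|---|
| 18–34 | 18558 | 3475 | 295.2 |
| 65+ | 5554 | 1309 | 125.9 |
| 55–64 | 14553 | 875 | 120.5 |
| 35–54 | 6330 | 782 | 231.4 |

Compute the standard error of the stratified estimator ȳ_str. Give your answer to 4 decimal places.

0.1776

Var(ȳ_str) = Σₕ Wₕ²(1 − fₕ)sₕ²/nₕ with Wₕ = Nₕ/N, N = 44995.
18–34: Wₕ = 0.41244583; term = 0.41244583²·(1 − 0.18725078)·295.2/3475 = 0.011744971.
65+: Wₕ = 0.12343594; term = 0.12343594²·(1 − 0.23568599)·125.9/1309 = 0.0011200596.
55–64: Wₕ = 0.32343594; term = 0.32343594²·(1 − 0.06012506)·120.5/875 = 0.013540217.
35–54: Wₕ = 0.14068230; term = 0.14068230²·(1 − 0.12353870)·231.4/782 = 0.0051329644.
Sum = 0.031538212.
SE = √(0.031538212) = 0.1776.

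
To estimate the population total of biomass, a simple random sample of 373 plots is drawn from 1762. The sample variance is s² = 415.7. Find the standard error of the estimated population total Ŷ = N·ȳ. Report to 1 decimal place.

1651.5

Var(Ŷ) = N²·Var(ȳ) = N²·(1 − n/N)·s²/n.
f = 373/1762 = 0.21169126; Var(ȳ) = 0.78830874·415.7/373 = 0.87855213.
Var(Ŷ) = 1762² · 0.87855213 = 2.7275916 × 10^6.
SE(Ŷ) = √(2.7275916 × 10^6) = 1651.5.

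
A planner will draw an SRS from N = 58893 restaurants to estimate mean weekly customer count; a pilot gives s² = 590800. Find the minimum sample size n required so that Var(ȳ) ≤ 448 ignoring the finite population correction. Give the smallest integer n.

1319

Without fpc, n₀ = s²/D = 590800/448 = 1318.7500.
Rounding up, n = 1319.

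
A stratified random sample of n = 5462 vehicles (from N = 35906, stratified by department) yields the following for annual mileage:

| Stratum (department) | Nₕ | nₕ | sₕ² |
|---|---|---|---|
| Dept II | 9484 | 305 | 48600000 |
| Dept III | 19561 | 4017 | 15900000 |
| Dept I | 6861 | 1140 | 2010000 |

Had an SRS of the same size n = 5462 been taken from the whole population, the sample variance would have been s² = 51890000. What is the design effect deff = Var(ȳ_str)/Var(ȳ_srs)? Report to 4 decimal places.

Var(ȳ_str) = Σ Wₕ²(1−fₕ)sₕ²/nₕ with Wₕ = Nₕ/35906:
  Dept II: (9484/35906)²·(1−305/9484)·48600000/305 = 10759.431
  Dept III: (19561/35906)²·(1−4017/19561)·15900000/4017 = 933.50163
  Dept I: (6861/35906)²·(1−1140/6861)·2010000/1140 = 53.680496
  → Var(ȳ_str) = 11746.613.
Var(ȳ_srs) = (1 − 5462/35906)·51890000/5462 = 8055.0207.
deff = 11746.613 / 8055.0207 = 1.4583.

1.4583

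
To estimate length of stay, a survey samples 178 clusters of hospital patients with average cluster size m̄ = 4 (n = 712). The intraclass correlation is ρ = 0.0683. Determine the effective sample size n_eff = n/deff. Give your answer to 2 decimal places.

590.92

deff = 1 + (4 − 1)·0.0683 = 1 + 0.2049 = 1.2049.
n_eff = 712 / 1.2049 = 590.92.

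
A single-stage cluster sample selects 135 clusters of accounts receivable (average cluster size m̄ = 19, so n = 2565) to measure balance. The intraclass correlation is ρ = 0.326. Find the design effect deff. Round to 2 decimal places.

deff = 1 + (19 − 1)·0.326 = 1 + 5.868 = 6.868.

6.87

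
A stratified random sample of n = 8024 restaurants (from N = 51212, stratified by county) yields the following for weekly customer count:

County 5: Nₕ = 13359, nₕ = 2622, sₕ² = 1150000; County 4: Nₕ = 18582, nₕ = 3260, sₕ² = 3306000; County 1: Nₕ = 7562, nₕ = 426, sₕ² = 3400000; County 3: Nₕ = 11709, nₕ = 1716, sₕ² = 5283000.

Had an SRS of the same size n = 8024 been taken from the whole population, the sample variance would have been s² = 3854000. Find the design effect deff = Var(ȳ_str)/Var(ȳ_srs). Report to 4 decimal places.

1.0755

Var(ȳ_str) = Σ Wₕ²(1−fₕ)sₕ²/nₕ with Wₕ = Nₕ/51212:
  County 5: (13359/51212)²·(1−2622/13359)·1150000/2622 = 23.987146
  County 4: (18582/51212)²·(1−3260/18582)·3306000/3260 = 110.09046
  County 1: (7562/51212)²·(1−426/7562)·3400000/426 = 164.21671
  County 3: (11709/51212)²·(1−1716/11709)·5283000/1716 = 137.35218
  → Var(ȳ_str) = 435.6465.
Var(ȳ_srs) = (1 − 8024/51212)·3854000/8024 = 405.05327.
deff = 435.6465 / 405.05327 = 1.0755.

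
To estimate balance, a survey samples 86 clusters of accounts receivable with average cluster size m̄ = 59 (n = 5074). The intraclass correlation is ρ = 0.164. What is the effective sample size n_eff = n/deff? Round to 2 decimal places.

deff = 1 + (59 − 1)·0.164 = 1 + 9.512 = 10.512.
n_eff = 5074 / 10.512 = 482.69.

482.69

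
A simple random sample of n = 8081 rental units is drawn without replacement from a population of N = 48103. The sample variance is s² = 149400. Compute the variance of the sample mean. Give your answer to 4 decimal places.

Under SRS without replacement, Var(ȳ) = (1 − f)·s²/n with f = n/N = 8081/48103 = 0.16799368.
Var(ȳ) = (1 − 0.16799368)·149400/8081 = 0.83200632·18.487811 = 15.381976.

15.3820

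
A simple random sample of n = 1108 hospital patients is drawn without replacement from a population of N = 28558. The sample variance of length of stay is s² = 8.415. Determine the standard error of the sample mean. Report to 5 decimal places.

0.08544

Under SRS without replacement, Var(ȳ) = (1 − f)·s²/n with f = n/N = 1108/28558 = 0.03879824.
Var(ȳ) = (1 − 0.03879824)·8.415/1108 = 0.96120176·0.0075947653 = 0.0073001019.
SE(ȳ) = √(0.0073001019) = 0.08544.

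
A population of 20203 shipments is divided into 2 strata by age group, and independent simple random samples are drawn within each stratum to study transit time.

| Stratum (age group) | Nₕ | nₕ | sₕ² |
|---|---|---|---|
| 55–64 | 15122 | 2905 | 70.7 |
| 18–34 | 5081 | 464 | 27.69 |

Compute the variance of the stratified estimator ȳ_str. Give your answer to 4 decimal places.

0.0144

Var(ȳ_str) = Σₕ Wₕ²(1 − fₕ)sₕ²/nₕ with Wₕ = Nₕ/N, N = 20203.
55–64: Wₕ = 0.74850270; term = 0.74850270²·(1 − 0.19210422)·70.7/2905 = 0.011015783.
18–34: Wₕ = 0.25149730; term = 0.25149730²·(1 − 0.09132061)·27.69/464 = 0.0034299068.
Sum = 0.01444569.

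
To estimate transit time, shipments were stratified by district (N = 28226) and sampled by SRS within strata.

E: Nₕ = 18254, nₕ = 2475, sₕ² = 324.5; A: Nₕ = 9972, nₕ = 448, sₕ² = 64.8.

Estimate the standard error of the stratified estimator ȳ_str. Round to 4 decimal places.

0.2542

Var(ȳ_str) = Σₕ Wₕ²(1 − fₕ)sₕ²/nₕ with Wₕ = Nₕ/N, N = 28226.
E: Wₕ = 0.64670871; term = 0.64670871²·(1 − 0.13558672)·324.5/2475 = 0.0474.
A: Wₕ = 0.35329129; term = 0.35329129²·(1 − 0.04492579)·64.8/448 = 0.01724249.
Sum = 0.06464249.
SE = √(0.06464249) = 0.2542.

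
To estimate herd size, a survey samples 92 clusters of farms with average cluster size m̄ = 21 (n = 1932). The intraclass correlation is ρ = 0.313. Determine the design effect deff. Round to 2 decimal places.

7.26

deff = 1 + (21 − 1)·0.313 = 1 + 6.26 = 7.26.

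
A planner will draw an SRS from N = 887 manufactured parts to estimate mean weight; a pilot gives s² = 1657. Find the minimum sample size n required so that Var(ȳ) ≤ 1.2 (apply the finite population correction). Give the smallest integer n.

541

Without fpc, n₀ = s²/D = 1657/1.2 = 1380.8333.
With fpc, (1 − n/N)·s²/n ≤ D requires n ≥ n₀/(1 + n₀/N) = 1380.8333/(1 + 1380.8333/887) = 540.0746.
Rounding up, n = 541.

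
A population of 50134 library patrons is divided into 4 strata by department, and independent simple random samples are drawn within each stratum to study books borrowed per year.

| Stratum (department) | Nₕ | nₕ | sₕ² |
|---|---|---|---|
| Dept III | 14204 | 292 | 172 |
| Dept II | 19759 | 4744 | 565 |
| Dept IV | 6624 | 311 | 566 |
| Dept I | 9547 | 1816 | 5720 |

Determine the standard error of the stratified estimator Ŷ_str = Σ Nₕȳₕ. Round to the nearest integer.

21455

Var(Ŷ_str) = Σₕ Nₕ²(1 − fₕ)sₕ²/nₕ.
Dept III: 14204²·(1 − 292/14204)·172/292 = 1.1639808 × 10^8.
Dept II: 19759²·(1 − 4744/19759)·565/4744 = 3.5334103 × 10^7.
Dept IV: 6624²·(1 − 311/6624)·566/311 = 7.6104819 × 10^7.
Dept I: 9547²·(1 − 1816/9547)·5720/1816 = 2.3247849 × 10^8.
Sum = 4.6031549 × 10^8.
SE = √(4.6031549 × 10^8) = 21455.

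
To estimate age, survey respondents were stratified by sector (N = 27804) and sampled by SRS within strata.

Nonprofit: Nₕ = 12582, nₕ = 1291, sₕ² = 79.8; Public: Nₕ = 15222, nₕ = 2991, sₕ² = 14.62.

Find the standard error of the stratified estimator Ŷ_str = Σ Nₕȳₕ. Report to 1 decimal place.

3113.1

Var(Ŷ_str) = Σₕ Nₕ²(1 − fₕ)sₕ²/nₕ.
Nonprofit: 12582²·(1 − 1291/12582)·79.8/1291 = 8.7812984 × 10^6.
Public: 15222²·(1 − 2991/15222)·14.62/2991 = 910048.72.
Sum = 9.6913471 × 10^6.
SE = √(9.6913471 × 10^6) = 3113.1.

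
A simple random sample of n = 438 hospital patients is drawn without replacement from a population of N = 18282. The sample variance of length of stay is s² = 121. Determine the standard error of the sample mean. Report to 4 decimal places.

0.5193

Under SRS without replacement, Var(ȳ) = (1 − f)·s²/n with f = n/N = 438/18282 = 0.02395799.
Var(ȳ) = (1 − 0.02395799)·121/438 = 0.97604201·0.27625571 = 0.26963718.
SE(ȳ) = √(0.26963718) = 0.5193.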